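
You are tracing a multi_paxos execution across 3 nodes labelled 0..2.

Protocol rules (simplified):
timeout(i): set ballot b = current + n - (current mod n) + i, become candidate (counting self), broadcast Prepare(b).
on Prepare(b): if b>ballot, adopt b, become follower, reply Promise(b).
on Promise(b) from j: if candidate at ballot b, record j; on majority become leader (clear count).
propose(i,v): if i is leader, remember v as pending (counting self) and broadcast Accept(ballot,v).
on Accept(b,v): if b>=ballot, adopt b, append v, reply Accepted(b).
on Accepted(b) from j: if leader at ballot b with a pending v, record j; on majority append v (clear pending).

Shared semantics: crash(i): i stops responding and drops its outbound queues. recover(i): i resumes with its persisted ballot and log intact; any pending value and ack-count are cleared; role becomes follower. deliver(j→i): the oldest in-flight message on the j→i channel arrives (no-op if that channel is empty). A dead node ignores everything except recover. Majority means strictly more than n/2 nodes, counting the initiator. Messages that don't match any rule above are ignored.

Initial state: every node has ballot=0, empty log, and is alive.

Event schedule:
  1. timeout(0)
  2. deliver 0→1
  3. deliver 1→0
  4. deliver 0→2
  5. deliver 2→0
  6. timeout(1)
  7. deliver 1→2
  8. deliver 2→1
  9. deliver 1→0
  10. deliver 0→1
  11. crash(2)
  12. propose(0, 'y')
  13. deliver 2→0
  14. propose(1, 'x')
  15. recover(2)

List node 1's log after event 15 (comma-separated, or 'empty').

[1] timeout(0) → N0(cand b3 [-])
[2] deliver 0→1 → N1(foll b3 [-])
[3] deliver 1→0 → N0(lead b3 [-])
[4] deliver 0→2 → N2(foll b3 [-])
[5] deliver 2→0 → ∅
[6] timeout(1) → N1(cand b7 [-])
[7] deliver 1→2 → N2(foll b7 [-])
[8] deliver 2→1 → N1(lead b7 [-])
[9] deliver 1→0 → N0(foll b7 [-])
[10] deliver 0→1 → ∅
[11] crash(2) → N2(✗foll b7 [-])
[12] propose(0,'y') → ∅
[13] deliver 2→0 → ∅
[14] propose(1,'x') → ∅
[15] recover(2) → N2(foll b7 [-])

empty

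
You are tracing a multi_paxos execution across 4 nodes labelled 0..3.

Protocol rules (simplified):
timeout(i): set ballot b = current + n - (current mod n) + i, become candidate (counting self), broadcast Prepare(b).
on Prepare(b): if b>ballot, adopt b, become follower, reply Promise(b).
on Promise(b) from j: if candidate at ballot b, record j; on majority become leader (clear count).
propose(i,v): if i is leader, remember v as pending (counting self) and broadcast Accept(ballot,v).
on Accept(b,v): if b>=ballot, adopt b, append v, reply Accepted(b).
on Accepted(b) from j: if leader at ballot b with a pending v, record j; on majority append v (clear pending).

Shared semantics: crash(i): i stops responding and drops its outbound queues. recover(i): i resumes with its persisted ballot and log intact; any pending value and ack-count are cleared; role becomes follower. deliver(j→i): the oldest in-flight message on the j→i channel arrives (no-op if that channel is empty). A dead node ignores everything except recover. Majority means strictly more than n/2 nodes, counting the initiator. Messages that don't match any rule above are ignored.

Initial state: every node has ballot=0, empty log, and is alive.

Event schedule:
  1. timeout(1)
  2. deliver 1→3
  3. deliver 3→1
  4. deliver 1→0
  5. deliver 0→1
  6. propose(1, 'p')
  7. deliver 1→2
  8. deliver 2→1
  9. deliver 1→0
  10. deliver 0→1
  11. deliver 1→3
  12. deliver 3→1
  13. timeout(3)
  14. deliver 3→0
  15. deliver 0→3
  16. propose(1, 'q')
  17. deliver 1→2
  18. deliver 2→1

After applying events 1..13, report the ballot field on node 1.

5

e1 timeout(1): 1[cand,b=5,-]
e2 deliver 1→3: 3[foll,b=5,-]
e3 deliver 3→1: ·
e4 deliver 1→0: 0[foll,b=5,-]
e5 deliver 0→1: 1[lead,b=5,-]
e6 propose(1,'p'): ·
e7 deliver 1→2: 2[foll,b=5,-]
e8 deliver 2→1: ·
e9 deliver 1→0: 0[foll,b=5,p]
e10 deliver 0→1: ·
e11 deliver 1→3: 3[foll,b=5,p]
e12 deliver 3→1: 1[lead,b=5,p]
e13 timeout(3): 3[cand,b=11,p]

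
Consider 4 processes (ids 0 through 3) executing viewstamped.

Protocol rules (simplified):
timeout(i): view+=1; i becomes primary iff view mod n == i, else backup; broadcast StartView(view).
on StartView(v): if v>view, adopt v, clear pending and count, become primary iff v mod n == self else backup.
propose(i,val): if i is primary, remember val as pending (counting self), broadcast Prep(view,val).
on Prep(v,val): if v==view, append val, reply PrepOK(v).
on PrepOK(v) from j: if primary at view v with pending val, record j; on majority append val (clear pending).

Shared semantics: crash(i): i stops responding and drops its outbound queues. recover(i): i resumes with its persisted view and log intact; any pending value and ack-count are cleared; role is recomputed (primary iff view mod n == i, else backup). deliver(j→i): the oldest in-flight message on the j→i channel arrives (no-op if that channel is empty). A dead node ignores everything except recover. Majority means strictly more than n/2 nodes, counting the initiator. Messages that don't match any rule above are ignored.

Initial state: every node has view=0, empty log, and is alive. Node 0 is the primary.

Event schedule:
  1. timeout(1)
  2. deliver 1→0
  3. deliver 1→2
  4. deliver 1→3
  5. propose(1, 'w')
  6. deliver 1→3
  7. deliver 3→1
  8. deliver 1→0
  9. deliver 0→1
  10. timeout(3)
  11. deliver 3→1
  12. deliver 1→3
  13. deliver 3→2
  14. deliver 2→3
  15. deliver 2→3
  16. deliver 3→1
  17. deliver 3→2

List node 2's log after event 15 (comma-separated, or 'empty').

empty

step 1 timeout(1): 1={prim,v=1,log=-}
step 2 deliver 1→0: 0={back,v=1,log=-}
step 3 deliver 1→2: 2={back,v=1,log=-}
step 4 deliver 1→3: 3={back,v=1,log=-}
step 5 propose(1,'w'): —
step 6 deliver 1→3: 3={back,v=1,log=w}
step 7 deliver 3→1: —
step 8 deliver 1→0: 0={back,v=1,log=w}
step 9 deliver 0→1: 1={prim,v=1,log=w}
step 10 timeout(3): 3={back,v=2,log=w}
step 11 deliver 3→1: 1={back,v=2,log=w}
step 12 deliver 1→3: —
step 13 deliver 3→2: 2={prim,v=2,log=-}
step 14 deliver 2→3: —
step 15 deliver 2→3: —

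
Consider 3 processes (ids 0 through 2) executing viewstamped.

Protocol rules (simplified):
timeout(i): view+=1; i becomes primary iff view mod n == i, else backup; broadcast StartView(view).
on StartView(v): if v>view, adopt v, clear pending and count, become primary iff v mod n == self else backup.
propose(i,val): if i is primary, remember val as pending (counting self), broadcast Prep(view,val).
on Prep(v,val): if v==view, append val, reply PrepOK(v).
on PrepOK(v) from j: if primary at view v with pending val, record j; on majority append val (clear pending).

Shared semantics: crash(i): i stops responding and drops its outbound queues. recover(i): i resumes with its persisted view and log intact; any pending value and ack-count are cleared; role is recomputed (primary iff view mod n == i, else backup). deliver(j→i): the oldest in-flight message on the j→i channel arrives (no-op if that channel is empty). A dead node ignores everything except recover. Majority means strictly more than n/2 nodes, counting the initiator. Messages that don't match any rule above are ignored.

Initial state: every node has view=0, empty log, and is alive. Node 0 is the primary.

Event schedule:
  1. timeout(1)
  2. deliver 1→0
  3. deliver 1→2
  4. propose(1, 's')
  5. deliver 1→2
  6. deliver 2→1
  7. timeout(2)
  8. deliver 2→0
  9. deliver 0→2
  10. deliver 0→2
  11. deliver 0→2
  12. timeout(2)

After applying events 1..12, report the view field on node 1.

e1 timeout(1): 1[prim,v=1,-]
e2 deliver 1→0: 0[back,v=1,-]
e3 deliver 1→2: 2[back,v=1,-]
e4 propose(1,'s'): ·
e5 deliver 1→2: 2[back,v=1,s]
e6 deliver 2→1: 1[prim,v=1,s]
e7 timeout(2): 2[prim,v=2,s]
e8 deliver 2→0: 0[back,v=2,-]
e9 deliver 0→2: ·
e10 deliver 0→2: ·
e11 deliver 0→2: ·
e12 timeout(2): 2[back,v=3,s]

1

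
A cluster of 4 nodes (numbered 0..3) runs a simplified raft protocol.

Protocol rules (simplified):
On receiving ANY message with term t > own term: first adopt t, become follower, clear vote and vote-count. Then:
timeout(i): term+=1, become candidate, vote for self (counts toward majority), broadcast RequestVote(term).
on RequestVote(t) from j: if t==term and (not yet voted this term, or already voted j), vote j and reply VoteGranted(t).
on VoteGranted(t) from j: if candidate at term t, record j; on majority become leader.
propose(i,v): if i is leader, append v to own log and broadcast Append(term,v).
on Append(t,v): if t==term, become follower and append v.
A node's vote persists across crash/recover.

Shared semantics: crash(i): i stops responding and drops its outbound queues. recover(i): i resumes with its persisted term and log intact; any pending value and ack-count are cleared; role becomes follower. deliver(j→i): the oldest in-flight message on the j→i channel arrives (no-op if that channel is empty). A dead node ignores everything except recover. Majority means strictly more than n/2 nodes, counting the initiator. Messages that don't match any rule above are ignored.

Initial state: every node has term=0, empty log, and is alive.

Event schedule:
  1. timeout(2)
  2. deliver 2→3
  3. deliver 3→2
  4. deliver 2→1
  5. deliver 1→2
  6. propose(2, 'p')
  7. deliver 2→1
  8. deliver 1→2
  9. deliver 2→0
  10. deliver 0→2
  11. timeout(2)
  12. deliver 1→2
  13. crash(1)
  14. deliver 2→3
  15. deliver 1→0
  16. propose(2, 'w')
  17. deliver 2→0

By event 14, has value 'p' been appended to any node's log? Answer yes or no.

1. timeout(2):  <2:cand t1 ->
2. deliver 2→3:  <3:foll t1 ->
3. deliver 3→2:  nop
4. deliver 2→1:  <1:foll t1 ->
5. deliver 1→2:  <2:lead t1 ->
6. propose(2,'p'):  <2:lead t1 p>
7. deliver 2→1:  <1:foll t1 p>
8. deliver 1→2:  nop
9. deliver 2→0:  <0:foll t1 ->
10. deliver 0→2:  nop
11. timeout(2):  <2:cand t2 p>
12. deliver 1→2:  nop
13. crash(1):  <1:✗foll t1 p>
14. deliver 2→3:  <3:foll t1 p>

yes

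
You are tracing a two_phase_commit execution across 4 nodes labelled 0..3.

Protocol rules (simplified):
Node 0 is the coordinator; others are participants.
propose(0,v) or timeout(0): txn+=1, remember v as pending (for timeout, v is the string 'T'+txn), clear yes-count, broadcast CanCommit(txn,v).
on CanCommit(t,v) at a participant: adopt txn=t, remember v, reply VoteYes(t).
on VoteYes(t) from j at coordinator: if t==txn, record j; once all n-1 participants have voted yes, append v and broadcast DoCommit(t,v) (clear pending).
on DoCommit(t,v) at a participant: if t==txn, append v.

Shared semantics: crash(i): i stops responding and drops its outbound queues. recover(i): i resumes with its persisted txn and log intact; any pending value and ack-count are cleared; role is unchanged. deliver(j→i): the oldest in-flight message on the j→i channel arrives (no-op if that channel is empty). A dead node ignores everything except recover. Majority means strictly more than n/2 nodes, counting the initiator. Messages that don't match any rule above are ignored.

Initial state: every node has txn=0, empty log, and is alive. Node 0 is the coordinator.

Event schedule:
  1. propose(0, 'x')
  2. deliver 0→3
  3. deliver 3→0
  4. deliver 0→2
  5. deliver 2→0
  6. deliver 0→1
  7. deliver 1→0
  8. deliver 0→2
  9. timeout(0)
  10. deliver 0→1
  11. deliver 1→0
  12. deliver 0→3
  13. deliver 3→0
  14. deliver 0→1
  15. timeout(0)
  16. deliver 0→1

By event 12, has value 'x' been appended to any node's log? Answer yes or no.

yes

[1] propose(0,'x') → N0(coor t1 [-])
[2] deliver 0→3 → N3(part t1 [-])
[3] deliver 3→0 → ∅
[4] deliver 0→2 → N2(part t1 [-])
[5] deliver 2→0 → ∅
[6] deliver 0→1 → N1(part t1 [-])
[7] deliver 1→0 → N0(coor t1 [x])
[8] deliver 0→2 → N2(part t1 [x])
[9] timeout(0) → N0(coor t2 [x])
[10] deliver 0→1 → N1(part t1 [x])
[11] deliver 1→0 → ∅
[12] deliver 0→3 → N3(part t1 [x])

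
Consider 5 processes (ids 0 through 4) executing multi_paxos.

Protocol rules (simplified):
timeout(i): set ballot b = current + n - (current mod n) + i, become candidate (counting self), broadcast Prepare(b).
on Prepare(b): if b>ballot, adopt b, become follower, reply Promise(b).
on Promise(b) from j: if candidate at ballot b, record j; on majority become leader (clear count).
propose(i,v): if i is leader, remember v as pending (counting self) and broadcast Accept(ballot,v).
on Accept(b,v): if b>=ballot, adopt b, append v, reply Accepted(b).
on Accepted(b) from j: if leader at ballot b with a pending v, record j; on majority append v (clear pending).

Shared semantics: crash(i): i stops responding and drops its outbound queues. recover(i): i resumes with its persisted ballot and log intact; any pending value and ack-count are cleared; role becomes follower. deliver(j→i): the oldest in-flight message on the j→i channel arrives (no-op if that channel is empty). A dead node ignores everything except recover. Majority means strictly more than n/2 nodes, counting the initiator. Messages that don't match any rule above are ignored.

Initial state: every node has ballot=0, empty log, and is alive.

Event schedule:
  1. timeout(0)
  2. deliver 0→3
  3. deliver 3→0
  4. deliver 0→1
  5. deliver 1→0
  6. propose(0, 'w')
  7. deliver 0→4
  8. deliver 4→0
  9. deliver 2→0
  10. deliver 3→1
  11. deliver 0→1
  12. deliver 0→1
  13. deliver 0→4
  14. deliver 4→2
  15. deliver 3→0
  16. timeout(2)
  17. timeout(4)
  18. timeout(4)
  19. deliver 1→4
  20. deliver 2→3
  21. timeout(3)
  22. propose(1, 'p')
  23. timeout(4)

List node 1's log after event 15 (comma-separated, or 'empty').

w

step 1 timeout(0): 0={cand,b=5,log=-}
step 2 deliver 0→3: 3={foll,b=5,log=-}
step 3 deliver 3→0: —
step 4 deliver 0→1: 1={foll,b=5,log=-}
step 5 deliver 1→0: 0={lead,b=5,log=-}
step 6 propose(0,'w'): —
step 7 deliver 0→4: 4={foll,b=5,log=-}
step 8 deliver 4→0: —
step 9 deliver 2→0: —
step 10 deliver 3→1: —
step 11 deliver 0→1: 1={foll,b=5,log=w}
step 12 deliver 0→1: —
step 13 deliver 0→4: 4={foll,b=5,log=w}
step 14 deliver 4→2: —
step 15 deliver 3→0: —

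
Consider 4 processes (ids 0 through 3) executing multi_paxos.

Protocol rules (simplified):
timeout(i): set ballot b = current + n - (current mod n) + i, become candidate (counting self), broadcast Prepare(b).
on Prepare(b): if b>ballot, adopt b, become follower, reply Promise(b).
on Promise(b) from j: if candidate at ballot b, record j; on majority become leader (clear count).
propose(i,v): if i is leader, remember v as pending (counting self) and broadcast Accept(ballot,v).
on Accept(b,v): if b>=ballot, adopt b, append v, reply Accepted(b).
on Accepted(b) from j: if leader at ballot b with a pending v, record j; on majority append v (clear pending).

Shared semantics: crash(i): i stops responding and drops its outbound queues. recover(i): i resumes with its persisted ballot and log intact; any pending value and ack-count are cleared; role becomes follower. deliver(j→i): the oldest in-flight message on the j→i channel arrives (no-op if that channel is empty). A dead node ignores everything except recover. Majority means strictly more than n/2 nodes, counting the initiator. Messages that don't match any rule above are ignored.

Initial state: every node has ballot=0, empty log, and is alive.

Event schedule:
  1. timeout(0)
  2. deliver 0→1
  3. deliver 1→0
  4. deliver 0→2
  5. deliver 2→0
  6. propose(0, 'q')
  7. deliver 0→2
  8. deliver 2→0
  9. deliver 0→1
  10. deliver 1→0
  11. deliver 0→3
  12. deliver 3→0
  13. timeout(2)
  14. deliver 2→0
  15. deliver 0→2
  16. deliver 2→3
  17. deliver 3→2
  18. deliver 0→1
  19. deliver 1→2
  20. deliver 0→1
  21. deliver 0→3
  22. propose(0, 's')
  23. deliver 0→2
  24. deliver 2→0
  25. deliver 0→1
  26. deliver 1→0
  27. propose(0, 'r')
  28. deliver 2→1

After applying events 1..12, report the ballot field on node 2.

4

e1 timeout(0): 0[cand,b=4,-]
e2 deliver 0→1: 1[foll,b=4,-]
e3 deliver 1→0: ·
e4 deliver 0→2: 2[foll,b=4,-]
e5 deliver 2→0: 0[lead,b=4,-]
e6 propose(0,'q'): ·
e7 deliver 0→2: 2[foll,b=4,q]
e8 deliver 2→0: ·
e9 deliver 0→1: 1[foll,b=4,q]
e10 deliver 1→0: 0[lead,b=4,q]
e11 deliver 0→3: 3[foll,b=4,-]
e12 deliver 3→0: ·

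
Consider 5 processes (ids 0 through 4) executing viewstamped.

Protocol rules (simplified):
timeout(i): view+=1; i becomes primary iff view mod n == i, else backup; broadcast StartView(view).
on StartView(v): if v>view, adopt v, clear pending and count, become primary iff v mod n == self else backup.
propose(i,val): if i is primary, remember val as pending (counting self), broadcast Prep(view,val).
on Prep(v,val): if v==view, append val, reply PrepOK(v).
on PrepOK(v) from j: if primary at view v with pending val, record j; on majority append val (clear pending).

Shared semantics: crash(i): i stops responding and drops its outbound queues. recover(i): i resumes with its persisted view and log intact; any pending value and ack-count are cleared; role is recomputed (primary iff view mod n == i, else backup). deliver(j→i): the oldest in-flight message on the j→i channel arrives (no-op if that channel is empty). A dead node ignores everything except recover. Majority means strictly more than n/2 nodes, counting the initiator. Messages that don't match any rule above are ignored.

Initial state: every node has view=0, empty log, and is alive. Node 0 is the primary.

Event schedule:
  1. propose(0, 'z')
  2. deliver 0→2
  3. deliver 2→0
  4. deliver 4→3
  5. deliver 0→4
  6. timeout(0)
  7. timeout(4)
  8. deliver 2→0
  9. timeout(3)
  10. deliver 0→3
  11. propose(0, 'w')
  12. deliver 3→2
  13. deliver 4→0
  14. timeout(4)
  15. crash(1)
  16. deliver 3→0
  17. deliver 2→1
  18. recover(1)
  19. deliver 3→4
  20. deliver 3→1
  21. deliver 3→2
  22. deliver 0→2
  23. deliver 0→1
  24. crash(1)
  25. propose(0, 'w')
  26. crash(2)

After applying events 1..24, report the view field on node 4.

2

after 1 — propose(0,'z'): ·
after 2 — deliver 0→2: n2:back/v0/[z]
after 3 — deliver 2→0: ·
after 4 — deliver 4→3: ·
after 5 — deliver 0→4: n4:back/v0/[z]
after 6 — timeout(0): n0:back/v1/[-]
after 7 — timeout(4): n4:back/v1/[z]
after 8 — deliver 2→0: ·
after 9 — timeout(3): n3:back/v1/[-]
after 10 — deliver 0→3: ·
after 11 — propose(0,'w'): ·
after 12 — deliver 3→2: n2:back/v1/[z]
after 13 — deliver 4→0: ·
after 14 — timeout(4): n4:back/v2/[z]
after 15 — crash(1): n1:✗back/v0/[-]
after 16 — deliver 3→0: ·
after 17 — deliver 2→1: ·
after 18 — recover(1): n1:back/v0/[-]
after 19 — deliver 3→4: ·
after 20 — deliver 3→1: n1:prim/v1/[-]
after 21 — deliver 3→2: ·
after 22 — deliver 0→2: ·
after 23 — deliver 0→1: ·
after 24 — crash(1): n1:✗prim/v1/[-]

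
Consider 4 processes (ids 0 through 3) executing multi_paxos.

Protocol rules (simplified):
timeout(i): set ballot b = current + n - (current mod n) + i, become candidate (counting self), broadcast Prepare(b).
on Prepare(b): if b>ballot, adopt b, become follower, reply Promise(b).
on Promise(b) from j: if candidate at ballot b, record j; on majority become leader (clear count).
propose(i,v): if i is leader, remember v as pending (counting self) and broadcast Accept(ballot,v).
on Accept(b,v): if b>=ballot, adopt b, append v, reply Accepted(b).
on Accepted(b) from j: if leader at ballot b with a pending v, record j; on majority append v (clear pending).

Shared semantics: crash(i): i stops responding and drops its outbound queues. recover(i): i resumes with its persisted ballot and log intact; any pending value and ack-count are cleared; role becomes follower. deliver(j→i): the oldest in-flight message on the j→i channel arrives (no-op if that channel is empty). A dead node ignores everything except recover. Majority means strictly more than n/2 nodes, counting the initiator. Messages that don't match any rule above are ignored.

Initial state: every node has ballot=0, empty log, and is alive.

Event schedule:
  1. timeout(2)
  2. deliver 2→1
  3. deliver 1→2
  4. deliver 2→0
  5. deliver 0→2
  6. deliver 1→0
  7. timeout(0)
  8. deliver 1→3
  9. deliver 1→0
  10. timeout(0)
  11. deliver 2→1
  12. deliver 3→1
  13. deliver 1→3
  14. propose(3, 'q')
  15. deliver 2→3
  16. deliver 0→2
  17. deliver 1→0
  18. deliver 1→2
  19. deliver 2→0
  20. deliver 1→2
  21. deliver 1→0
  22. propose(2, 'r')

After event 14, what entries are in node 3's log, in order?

1. timeout(2):  <2:cand b6 ->
2. deliver 2→1:  <1:foll b6 ->
3. deliver 1→2:  nop
4. deliver 2→0:  <0:foll b6 ->
5. deliver 0→2:  <2:lead b6 ->
6. deliver 1→0:  nop
7. timeout(0):  <0:cand b8 ->
8. deliver 1→3:  nop
9. deliver 1→0:  nop
10. timeout(0):  <0:cand b12 ->
11. deliver 2→1:  nop
12. deliver 3→1:  nop
13. deliver 1→3:  nop
14. propose(3,'q'):  nop

empty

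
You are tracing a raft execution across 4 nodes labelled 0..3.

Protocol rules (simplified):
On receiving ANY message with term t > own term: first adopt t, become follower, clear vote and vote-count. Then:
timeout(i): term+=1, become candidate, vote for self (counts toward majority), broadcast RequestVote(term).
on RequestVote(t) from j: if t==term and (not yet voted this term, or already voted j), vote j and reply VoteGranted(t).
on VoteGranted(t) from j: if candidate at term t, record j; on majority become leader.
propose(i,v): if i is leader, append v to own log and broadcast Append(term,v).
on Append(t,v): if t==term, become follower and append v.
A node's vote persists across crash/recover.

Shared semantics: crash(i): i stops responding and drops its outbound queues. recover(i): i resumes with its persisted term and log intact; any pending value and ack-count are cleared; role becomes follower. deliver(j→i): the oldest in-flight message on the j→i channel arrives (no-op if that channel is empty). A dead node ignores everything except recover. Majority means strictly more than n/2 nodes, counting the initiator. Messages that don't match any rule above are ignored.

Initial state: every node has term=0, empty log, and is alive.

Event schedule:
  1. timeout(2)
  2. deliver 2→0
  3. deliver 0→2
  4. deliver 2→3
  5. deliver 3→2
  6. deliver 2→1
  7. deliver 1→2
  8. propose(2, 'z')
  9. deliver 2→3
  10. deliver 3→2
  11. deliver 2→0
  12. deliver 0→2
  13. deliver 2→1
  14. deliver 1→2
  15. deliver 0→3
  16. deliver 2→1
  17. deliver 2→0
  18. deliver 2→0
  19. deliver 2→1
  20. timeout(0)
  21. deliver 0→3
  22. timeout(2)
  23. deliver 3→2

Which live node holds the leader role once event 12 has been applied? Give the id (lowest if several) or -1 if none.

2

step 1 timeout(2): 2={cand,t=1,log=-}
step 2 deliver 2→0: 0={foll,t=1,log=-}
step 3 deliver 0→2: —
step 4 deliver 2→3: 3={foll,t=1,log=-}
step 5 deliver 3→2: 2={lead,t=1,log=-}
step 6 deliver 2→1: 1={foll,t=1,log=-}
step 7 deliver 1→2: —
step 8 propose(2,'z'): 2={lead,t=1,log=z}
step 9 deliver 2→3: 3={foll,t=1,log=z}
step 10 deliver 3→2: —
step 11 deliver 2→0: 0={foll,t=1,log=z}
step 12 deliver 0→2: —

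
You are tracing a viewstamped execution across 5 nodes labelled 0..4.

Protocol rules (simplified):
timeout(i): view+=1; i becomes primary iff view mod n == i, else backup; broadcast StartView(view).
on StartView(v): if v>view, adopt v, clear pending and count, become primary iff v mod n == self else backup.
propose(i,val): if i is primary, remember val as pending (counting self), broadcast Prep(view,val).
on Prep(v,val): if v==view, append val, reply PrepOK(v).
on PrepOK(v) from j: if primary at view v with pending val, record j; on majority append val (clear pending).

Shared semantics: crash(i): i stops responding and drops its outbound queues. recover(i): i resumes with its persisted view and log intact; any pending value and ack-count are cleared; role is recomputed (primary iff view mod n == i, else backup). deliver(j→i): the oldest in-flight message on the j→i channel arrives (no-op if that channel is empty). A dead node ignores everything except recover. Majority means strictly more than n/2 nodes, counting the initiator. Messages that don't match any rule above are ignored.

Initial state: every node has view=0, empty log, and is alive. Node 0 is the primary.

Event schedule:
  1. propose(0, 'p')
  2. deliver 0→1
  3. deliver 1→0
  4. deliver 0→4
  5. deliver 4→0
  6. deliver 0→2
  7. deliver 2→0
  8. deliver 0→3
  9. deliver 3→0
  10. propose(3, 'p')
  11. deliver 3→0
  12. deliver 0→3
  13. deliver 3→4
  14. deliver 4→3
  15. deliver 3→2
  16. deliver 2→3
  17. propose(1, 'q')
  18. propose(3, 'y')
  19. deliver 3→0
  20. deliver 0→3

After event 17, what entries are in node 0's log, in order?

after 1 — propose(0,'p'): ·
after 2 — deliver 0→1: n1:back/v0/[p]
after 3 — deliver 1→0: ·
after 4 — deliver 0→4: n4:back/v0/[p]
after 5 — deliver 4→0: n0:prim/v0/[p]
after 6 — deliver 0→2: n2:back/v0/[p]
after 7 — deliver 2→0: ·
after 8 — deliver 0→3: n3:back/v0/[p]
after 9 — deliver 3→0: ·
after 10 — propose(3,'p'): ·
after 11 — deliver 3→0: ·
after 12 — deliver 0→3: ·
after 13 — deliver 3→4: ·
after 14 — deliver 4→3: ·
after 15 — deliver 3→2: ·
after 16 — deliver 2→3: ·
after 17 — propose(1,'q'): ·

p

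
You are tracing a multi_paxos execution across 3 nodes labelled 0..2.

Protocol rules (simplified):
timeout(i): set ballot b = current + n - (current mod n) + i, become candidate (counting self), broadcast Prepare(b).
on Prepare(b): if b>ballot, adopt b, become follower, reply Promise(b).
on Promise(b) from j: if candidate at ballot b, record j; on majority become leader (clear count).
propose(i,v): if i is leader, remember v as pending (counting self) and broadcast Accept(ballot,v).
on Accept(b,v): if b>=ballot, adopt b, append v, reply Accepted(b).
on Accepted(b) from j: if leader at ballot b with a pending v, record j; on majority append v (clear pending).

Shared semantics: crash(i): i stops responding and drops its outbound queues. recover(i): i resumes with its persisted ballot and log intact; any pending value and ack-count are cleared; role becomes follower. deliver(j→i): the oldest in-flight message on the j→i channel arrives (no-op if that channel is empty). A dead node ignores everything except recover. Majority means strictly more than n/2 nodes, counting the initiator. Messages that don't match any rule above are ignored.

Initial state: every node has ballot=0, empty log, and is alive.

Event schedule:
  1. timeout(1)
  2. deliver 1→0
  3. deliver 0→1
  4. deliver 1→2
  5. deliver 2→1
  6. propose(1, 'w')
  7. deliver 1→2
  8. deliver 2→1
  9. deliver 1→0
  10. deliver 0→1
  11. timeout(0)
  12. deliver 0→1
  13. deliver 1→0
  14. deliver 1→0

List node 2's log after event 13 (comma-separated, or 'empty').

w

after 1 — timeout(1): n1:cand/b4/[-]
after 2 — deliver 1→0: n0:foll/b4/[-]
after 3 — deliver 0→1: n1:lead/b4/[-]
after 4 — deliver 1→2: n2:foll/b4/[-]
after 5 — deliver 2→1: ·
after 6 — propose(1,'w'): ·
after 7 — deliver 1→2: n2:foll/b4/[w]
after 8 — deliver 2→1: n1:lead/b4/[w]
after 9 — deliver 1→0: n0:foll/b4/[w]
after 10 — deliver 0→1: ·
after 11 — timeout(0): n0:cand/b6/[w]
after 12 — deliver 0→1: n1:foll/b6/[w]
after 13 — deliver 1→0: n0:lead/b6/[w]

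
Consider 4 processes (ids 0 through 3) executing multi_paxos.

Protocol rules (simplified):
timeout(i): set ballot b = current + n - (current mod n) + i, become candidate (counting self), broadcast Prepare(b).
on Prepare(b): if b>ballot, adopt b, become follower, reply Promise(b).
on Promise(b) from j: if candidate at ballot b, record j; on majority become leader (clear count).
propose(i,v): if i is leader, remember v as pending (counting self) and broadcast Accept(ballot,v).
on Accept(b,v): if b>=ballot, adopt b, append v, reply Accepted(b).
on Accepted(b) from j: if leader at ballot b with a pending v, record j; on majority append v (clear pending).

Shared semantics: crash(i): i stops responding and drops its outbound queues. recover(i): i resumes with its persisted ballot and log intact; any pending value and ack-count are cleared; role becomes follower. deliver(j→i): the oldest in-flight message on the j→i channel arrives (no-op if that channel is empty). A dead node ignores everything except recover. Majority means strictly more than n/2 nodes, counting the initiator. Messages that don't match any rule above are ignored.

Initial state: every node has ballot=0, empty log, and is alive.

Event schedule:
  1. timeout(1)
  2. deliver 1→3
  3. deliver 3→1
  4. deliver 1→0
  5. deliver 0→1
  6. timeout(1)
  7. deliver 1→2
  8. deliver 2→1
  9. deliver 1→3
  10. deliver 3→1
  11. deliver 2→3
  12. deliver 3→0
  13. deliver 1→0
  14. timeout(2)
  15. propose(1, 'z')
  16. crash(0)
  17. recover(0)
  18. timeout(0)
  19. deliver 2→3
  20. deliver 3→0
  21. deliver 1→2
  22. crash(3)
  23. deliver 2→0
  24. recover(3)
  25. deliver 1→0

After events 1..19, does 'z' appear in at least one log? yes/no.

e1 timeout(1): 1[cand,b=5,-]
e2 deliver 1→3: 3[foll,b=5,-]
e3 deliver 3→1: ·
e4 deliver 1→0: 0[foll,b=5,-]
e5 deliver 0→1: 1[lead,b=5,-]
e6 timeout(1): 1[cand,b=9,-]
e7 deliver 1→2: 2[foll,b=5,-]
e8 deliver 2→1: ·
e9 deliver 1→3: 3[foll,b=9,-]
e10 deliver 3→1: ·
e11 deliver 2→3: ·
e12 deliver 3→0: ·
e13 deliver 1→0: 0[foll,b=9,-]
e14 timeout(2): 2[cand,b=10,-]
e15 propose(1,'z'): ·
e16 crash(0): 0[✗foll,b=9,-]
e17 recover(0): 0[foll,b=9,-]
e18 timeout(0): 0[cand,b=12,-]
e19 deliver 2→3: 3[foll,b=10,-]

no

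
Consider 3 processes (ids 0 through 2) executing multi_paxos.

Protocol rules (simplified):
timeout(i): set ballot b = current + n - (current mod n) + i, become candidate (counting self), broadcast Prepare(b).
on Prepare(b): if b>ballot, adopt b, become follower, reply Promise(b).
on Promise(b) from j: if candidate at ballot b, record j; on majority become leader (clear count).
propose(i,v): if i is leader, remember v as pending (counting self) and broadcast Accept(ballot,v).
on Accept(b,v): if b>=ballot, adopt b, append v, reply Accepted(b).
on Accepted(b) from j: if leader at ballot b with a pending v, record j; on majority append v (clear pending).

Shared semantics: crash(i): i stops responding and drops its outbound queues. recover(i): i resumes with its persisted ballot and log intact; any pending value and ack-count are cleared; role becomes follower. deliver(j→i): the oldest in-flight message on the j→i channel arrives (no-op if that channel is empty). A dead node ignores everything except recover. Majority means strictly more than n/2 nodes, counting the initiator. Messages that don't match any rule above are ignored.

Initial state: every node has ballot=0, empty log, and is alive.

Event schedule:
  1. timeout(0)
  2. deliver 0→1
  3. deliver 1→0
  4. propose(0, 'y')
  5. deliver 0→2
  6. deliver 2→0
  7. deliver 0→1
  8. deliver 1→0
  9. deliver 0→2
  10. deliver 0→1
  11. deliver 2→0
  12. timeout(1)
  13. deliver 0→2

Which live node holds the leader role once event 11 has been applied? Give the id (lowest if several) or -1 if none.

0

1. timeout(0):  <0:cand b3 ->
2. deliver 0→1:  <1:foll b3 ->
3. deliver 1→0:  <0:lead b3 ->
4. propose(0,'y'):  nop
5. deliver 0→2:  <2:foll b3 ->
6. deliver 2→0:  nop
7. deliver 0→1:  <1:foll b3 y>
8. deliver 1→0:  <0:lead b3 y>
9. deliver 0→2:  <2:foll b3 y>
10. deliver 0→1:  nop
11. deliver 2→0:  nop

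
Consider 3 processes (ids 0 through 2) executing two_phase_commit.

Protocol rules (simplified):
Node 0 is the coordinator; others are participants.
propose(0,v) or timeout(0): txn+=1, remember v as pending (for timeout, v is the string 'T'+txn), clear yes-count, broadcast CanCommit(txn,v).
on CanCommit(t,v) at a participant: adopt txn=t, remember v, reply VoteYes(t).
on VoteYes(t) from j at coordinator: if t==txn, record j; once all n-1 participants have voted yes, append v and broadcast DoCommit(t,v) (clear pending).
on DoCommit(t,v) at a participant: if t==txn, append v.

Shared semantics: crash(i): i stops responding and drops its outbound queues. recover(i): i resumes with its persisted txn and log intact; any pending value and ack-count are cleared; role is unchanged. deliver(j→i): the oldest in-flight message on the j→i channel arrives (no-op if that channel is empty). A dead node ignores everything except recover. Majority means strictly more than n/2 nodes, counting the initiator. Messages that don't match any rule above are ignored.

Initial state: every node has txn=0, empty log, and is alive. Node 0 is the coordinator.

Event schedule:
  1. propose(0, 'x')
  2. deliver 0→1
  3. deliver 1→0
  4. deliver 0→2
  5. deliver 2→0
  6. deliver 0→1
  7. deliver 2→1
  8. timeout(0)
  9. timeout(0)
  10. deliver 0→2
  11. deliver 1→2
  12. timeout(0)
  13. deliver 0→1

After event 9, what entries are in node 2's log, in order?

e1 propose(0,'x'): 0[coor,t=1,-]
e2 deliver 0→1: 1[part,t=1,-]
e3 deliver 1→0: ·
e4 deliver 0→2: 2[part,t=1,-]
e5 deliver 2→0: 0[coor,t=1,x]
e6 deliver 0→1: 1[part,t=1,x]
e7 deliver 2→1: ·
e8 timeout(0): 0[coor,t=2,x]
e9 timeout(0): 0[coor,t=3,x]

empty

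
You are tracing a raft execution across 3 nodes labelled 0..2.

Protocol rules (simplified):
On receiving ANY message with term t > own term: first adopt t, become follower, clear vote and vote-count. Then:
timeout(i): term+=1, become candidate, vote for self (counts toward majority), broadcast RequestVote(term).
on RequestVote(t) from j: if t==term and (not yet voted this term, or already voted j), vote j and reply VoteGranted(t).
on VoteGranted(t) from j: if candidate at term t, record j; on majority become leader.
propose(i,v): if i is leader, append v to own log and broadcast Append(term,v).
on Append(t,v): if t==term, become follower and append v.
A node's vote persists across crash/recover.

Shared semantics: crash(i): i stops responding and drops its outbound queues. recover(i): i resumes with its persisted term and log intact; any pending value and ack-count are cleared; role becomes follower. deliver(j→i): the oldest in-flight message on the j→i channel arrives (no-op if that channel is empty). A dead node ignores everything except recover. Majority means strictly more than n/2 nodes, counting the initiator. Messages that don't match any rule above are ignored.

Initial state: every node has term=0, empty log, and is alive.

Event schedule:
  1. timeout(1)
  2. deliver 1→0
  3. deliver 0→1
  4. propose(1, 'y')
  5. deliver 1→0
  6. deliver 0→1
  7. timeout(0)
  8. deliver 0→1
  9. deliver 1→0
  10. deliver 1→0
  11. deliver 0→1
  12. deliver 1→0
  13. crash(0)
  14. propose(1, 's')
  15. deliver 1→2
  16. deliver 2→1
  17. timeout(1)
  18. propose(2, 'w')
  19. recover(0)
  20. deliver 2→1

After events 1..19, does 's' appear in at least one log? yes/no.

no

[1] timeout(1) → N1(cand t1 [-])
[2] deliver 1→0 → N0(foll t1 [-])
[3] deliver 0→1 → N1(lead t1 [-])
[4] propose(1,'y') → N1(lead t1 [y])
[5] deliver 1→0 → N0(foll t1 [y])
[6] deliver 0→1 → ∅
[7] timeout(0) → N0(cand t2 [y])
[8] deliver 0→1 → N1(foll t2 [y])
[9] deliver 1→0 → N0(lead t2 [y])
[10] deliver 1→0 → ∅
[11] deliver 0→1 → ∅
[12] deliver 1→0 → ∅
[13] crash(0) → N0(✗lead t2 [y])
[14] propose(1,'s') → ∅
[15] deliver 1→2 → N2(foll t1 [-])
[16] deliver 2→1 → ∅
[17] timeout(1) → N1(cand t3 [y])
[18] propose(2,'w') → ∅
[19] recover(0) → N0(foll t2 [y])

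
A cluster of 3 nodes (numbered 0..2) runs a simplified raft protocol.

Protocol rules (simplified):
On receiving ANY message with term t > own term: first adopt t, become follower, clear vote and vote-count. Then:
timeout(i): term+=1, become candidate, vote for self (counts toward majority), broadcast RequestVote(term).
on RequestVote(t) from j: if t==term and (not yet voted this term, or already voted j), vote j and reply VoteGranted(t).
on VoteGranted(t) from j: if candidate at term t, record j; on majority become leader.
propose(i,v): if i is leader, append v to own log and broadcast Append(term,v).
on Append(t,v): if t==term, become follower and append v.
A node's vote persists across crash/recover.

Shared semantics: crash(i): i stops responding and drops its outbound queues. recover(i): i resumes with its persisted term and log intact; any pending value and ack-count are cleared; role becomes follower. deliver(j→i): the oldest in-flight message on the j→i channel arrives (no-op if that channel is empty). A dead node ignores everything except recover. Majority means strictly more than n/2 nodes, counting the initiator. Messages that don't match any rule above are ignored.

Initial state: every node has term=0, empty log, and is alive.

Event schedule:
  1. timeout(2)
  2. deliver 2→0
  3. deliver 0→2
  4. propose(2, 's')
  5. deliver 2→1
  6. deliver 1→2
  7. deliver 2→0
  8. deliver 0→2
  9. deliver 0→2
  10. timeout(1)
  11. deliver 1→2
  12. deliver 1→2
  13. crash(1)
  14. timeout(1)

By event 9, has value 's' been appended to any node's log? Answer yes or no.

e1 timeout(2): 2[cand,t=1,-]
e2 deliver 2→0: 0[foll,t=1,-]
e3 deliver 0→2: 2[lead,t=1,-]
e4 propose(2,'s'): 2[lead,t=1,s]
e5 deliver 2→1: 1[foll,t=1,-]
e6 deliver 1→2: ·
e7 deliver 2→0: 0[foll,t=1,s]
e8 deliver 0→2: ·
e9 deliver 0→2: ·

yes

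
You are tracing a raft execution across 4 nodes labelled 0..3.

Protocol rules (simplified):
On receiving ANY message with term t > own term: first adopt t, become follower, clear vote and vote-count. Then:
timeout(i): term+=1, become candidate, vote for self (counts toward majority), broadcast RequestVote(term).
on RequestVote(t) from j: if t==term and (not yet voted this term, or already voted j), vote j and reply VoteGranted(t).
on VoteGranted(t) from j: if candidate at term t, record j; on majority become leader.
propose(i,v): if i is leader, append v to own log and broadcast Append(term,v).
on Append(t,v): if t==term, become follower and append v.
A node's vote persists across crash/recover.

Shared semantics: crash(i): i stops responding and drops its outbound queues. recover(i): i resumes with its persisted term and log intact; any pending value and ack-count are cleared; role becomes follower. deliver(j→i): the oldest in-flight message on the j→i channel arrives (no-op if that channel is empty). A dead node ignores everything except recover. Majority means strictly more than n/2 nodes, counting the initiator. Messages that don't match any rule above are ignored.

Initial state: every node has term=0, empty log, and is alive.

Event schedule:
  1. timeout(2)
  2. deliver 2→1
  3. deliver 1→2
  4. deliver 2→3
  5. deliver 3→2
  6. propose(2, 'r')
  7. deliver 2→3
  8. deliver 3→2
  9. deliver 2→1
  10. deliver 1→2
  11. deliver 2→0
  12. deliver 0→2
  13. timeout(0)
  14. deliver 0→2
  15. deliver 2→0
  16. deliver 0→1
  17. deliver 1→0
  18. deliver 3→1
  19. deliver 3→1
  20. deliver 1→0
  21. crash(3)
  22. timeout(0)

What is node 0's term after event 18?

2

1. timeout(2):  <2:cand t1 ->
2. deliver 2→1:  <1:foll t1 ->
3. deliver 1→2:  nop
4. deliver 2→3:  <3:foll t1 ->
5. deliver 3→2:  <2:lead t1 ->
6. propose(2,'r'):  <2:lead t1 r>
7. deliver 2→3:  <3:foll t1 r>
8. deliver 3→2:  nop
9. deliver 2→1:  <1:foll t1 r>
10. deliver 1→2:  nop
11. deliver 2→0:  <0:foll t1 ->
12. deliver 0→2:  nop
13. timeout(0):  <0:cand t2 ->
14. deliver 0→2:  <2:foll t2 r>
15. deliver 2→0:  nop
16. deliver 0→1:  <1:foll t2 r>
17. deliver 1→0:  nop
18. deliver 3→1:  nop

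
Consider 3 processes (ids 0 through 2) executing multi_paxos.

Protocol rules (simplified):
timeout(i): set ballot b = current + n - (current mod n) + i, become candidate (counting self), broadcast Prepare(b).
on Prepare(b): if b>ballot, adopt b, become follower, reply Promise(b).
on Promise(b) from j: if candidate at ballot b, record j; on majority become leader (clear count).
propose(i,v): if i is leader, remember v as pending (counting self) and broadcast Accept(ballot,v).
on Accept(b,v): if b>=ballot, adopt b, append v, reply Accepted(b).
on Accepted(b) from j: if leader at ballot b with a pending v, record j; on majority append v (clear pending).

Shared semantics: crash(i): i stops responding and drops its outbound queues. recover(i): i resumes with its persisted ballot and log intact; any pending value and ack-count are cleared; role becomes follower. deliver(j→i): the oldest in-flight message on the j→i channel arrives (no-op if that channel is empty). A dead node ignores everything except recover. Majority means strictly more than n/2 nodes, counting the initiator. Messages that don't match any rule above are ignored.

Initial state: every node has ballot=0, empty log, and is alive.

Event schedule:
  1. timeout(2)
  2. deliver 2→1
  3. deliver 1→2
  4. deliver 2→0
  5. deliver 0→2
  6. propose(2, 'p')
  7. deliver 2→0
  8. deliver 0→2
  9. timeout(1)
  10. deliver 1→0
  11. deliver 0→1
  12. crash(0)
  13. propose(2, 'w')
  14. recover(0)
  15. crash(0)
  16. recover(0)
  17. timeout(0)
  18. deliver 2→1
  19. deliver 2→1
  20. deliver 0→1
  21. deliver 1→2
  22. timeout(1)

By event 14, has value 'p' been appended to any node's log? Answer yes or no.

yes

1. timeout(2):  <2:cand b5 ->
2. deliver 2→1:  <1:foll b5 ->
3. deliver 1→2:  <2:lead b5 ->
4. deliver 2→0:  <0:foll b5 ->
5. deliver 0→2:  nop
6. propose(2,'p'):  nop
7. deliver 2→0:  <0:foll b5 p>
8. deliver 0→2:  <2:lead b5 p>
9. timeout(1):  <1:cand b7 ->
10. deliver 1→0:  <0:foll b7 p>
11. deliver 0→1:  <1:lead b7 ->
12. crash(0):  <0:✗foll b7 p>
13. propose(2,'w'):  nop
14. recover(0):  <0:foll b7 p>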